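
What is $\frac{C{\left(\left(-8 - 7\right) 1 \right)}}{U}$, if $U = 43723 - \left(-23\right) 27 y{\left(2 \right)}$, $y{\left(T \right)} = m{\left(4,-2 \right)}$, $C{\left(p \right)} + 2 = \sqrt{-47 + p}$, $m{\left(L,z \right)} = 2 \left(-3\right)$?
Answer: $- \frac{2}{39997} + \frac{i \sqrt{62}}{39997} \approx -5.0004 \cdot 10^{-5} + 0.00019687 i$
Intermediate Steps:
$m{\left(L,z \right)} = -6$
$C{\left(p \right)} = -2 + \sqrt{-47 + p}$
$y{\left(T \right)} = -6$
$U = 39997$ ($U = 43723 - \left(-23\right) 27 \left(-6\right) = 43723 - \left(-621\right) \left(-6\right) = 43723 - 3726 = 39997$)
$\frac{C{\left(\left(-8 - 7\right) 1 \right)}}{U} = \frac{-2 + \sqrt{-47 + \left(-8 - 7\right) 1}}{39997} = \left(-2 + \sqrt{-47 - 15}\right) \frac{1}{39997} = \left(-2 + \sqrt{-62}\right) \frac{1}{39997} = \left(-2 + i \sqrt{62}\right) \frac{1}{39997} = - \frac{2}{39997} + \frac{i \sqrt{62}}{39997}$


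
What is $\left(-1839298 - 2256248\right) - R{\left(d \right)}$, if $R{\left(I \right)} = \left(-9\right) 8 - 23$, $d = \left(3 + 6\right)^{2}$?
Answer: $-4095451$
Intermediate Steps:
$d = 81$ ($d = 9^{2} = 81$)
$R{\left(I \right)} = -95$ ($R{\left(I \right)} = -72 - 23 = -95$)
$\left(-1839298 - 2256248\right) - R{\left(d \right)} = \left(-1839298 - 2256248\right) - -95 = -4095546 + 95 = -4095451$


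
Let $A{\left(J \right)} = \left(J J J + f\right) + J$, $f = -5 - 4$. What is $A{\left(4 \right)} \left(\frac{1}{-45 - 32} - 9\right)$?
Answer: $- \frac{40946}{77} \approx -531.77$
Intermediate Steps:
$f = -9$ ($f = -5 - 4 = -9$)
$A{\left(J \right)} = -9 + J + J^{3}$ ($A{\left(J \right)} = \left(J J J - 9\right) + J = \left(J^{2} J - 9\right) + J = \left(J^{3} - 9\right) + J = \left(-9 + J^{3}\right) + J = -9 + J + J^{3}$)
$A{\left(4 \right)} \left(\frac{1}{-45 - 32} - 9\right) = \left(-9 + 4 + 4^{3}\right) \left(\frac{1}{-45 - 32} - 9\right) = \left(-9 + 4 + 64\right) \left(\frac{1}{-77} - 9\right) = 59 \left(- \frac{1}{77} - 9\right) = 59 \left(- \frac{694}{77}\right) = - \frac{40946}{77}$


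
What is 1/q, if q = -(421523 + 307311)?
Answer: -1/728834 ≈ -1.3721e-6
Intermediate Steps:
q = -728834 (q = -1*728834 = -728834)
1/q = 1/(-728834) = -1/728834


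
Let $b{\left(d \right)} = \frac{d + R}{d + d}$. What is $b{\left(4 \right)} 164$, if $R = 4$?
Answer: $164$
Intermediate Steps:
$b{\left(d \right)} = \frac{4 + d}{2 d}$ ($b{\left(d \right)} = \frac{d + 4}{d + d} = \frac{4 + d}{2 d}$)
$b{\left(4 \right)} 164 = \frac{4 + 4}{2 \cdot 4} \cdot 164 = \frac{1}{2} \cdot \frac{1}{4} \cdot 8 \cdot 164 = 1 \cdot 164 = 164$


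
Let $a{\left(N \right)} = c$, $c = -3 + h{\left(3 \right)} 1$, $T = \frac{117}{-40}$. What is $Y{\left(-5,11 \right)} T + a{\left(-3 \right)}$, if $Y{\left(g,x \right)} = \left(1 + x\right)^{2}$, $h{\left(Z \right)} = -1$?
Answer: $- \frac{2126}{5} \approx -425.2$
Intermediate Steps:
$T = - \frac{117}{40}$ ($T = 117 \left(- \frac{1}{40}\right) = - \frac{117}{40} \approx -2.925$)
$c = -4$ ($c = -3 - 1 = -4$)
$a{\left(N \right)} = -4$
$Y{\left(-5,11 \right)} T + a{\left(-3 \right)} = \left(1 + 11\right)^{2} \left(- \frac{117}{40}\right) - 4 = 12^{2} \left(- \frac{117}{40}\right) - 4 = 144 \left(- \frac{117}{40}\right) - 4 = - \frac{2106}{5} - 4 = - \frac{2126}{5}$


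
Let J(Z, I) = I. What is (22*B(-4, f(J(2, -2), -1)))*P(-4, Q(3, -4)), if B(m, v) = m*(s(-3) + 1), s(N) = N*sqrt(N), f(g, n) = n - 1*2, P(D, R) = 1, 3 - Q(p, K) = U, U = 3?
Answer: -88 + 264*I*sqrt(3) ≈ -88.0 + 457.26*I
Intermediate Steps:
Q(p, K) = 0 (Q(p, K) = 3 - 1*3 = 3 - 3 = 0)
f(g, n) = -2 + n (f(g, n) = n - 2 = -2 + n)
s(N) = N**(3/2)
B(m, v) = m*(1 - 3*I*sqrt(3)) (B(m, v) = m*((-3)**(3/2) + 1) = m*(-3*I*sqrt(3) + 1) = m*(1 - 3*I*sqrt(3)))
(22*B(-4, f(J(2, -2), -1)))*P(-4, Q(3, -4)) = (22*(-4*(1 - 3*I*sqrt(3))))*1 = (22*(-4 + 12*I*sqrt(3)))*1 = (-88 + 264*I*sqrt(3))*1 = -88 + 264*I*sqrt(3)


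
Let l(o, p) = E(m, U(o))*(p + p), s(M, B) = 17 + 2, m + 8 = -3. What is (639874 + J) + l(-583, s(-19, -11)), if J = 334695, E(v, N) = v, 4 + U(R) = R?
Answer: 974151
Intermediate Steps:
m = -11 (m = -8 - 3 = -11)
U(R) = -4 + R
s(M, B) = 19
l(o, p) = -22*p (l(o, p) = -11*(p + p) = -22*p)
(639874 + J) + l(-583, s(-19, -11)) = (639874 + 334695) - 22*19 = 974569 - 418 = 974151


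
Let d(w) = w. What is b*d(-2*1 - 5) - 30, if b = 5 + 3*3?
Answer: -128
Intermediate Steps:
b = 14 (b = 5 + 9 = 14)
b*d(-2*1 - 5) - 30 = 14*(-2*1 - 5) - 30 = 14*(-2 - 5) - 30 = 14*(-7) - 30 = -98 - 30 = -128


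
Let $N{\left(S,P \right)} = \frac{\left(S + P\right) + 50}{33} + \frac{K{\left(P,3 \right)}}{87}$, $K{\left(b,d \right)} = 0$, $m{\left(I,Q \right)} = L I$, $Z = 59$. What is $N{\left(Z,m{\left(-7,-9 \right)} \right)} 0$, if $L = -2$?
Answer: $0$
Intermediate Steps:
$m{\left(I,Q \right)} = - 2 I$
$N{\left(S,P \right)} = \frac{50}{33} + \frac{P}{33} + \frac{S}{33}$ ($N{\left(S,P \right)} = \frac{\left(S + P\right) + 50}{33} + \frac{0}{87} = \left(\left(P + S\right) + 50\right) \frac{1}{33} + 0 \cdot \frac{1}{87} = \left(50 + P + S\right) \frac{1}{33} + 0 = \left(\frac{50}{33} + \frac{P}{33} + \frac{S}{33}\right) + 0 = \frac{50}{33} + \frac{P}{33} + \frac{S}{33}$)
$N{\left(Z,m{\left(-7,-9 \right)} \right)} 0 = \left(\frac{50}{33} + \frac{\left(-2\right) \left(-7\right)}{33} + \frac{1}{33} \cdot 59\right) 0 = \left(\frac{50}{33} + \frac{1}{33} \cdot 14 + \frac{59}{33}\right) 0 = \left(\frac{50}{33} + \frac{14}{33} + \frac{59}{33}\right) 0 = \frac{41}{11} \cdot 0 = 0$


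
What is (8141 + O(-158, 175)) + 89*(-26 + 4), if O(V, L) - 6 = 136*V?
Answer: -15299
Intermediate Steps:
O(V, L) = 6 + 136*V
(8141 + O(-158, 175)) + 89*(-26 + 4) = (8141 + (6 + 136*(-158))) + 89*(-26 + 4) = (8141 + (6 - 21488)) + 89*(-22) = (8141 - 21482) - 1958 = -13341 - 1958 = -15299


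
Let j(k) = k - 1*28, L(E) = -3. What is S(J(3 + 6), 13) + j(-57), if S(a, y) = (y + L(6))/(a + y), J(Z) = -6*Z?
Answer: -3495/41 ≈ -85.244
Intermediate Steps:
S(a, y) = (-3 + y)/(a + y) (S(a, y) = (y - 3)/(a + y) = (-3 + y)/(a + y))
j(k) = -28 + k (j(k) = k - 28 = -28 + k)
S(J(3 + 6), 13) + j(-57) = (-3 + 13)/(-6*(3 + 6) + 13) + (-28 - 57) = 10/(-6*9 + 13) - 85 = 10/(-54 + 13) - 85 = 10/(-41) - 85 = -1/41*10 - 85 = -10/41 - 85 = -3495/41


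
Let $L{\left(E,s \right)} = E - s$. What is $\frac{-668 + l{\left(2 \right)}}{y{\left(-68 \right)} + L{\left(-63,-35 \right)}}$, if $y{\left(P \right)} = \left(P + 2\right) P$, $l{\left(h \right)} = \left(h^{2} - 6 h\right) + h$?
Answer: $- \frac{337}{2230} \approx -0.15112$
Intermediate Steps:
$l{\left(h \right)} = h^{2} - 5 h$
$y{\left(P \right)} = P \left(2 + P\right)$ ($y{\left(P \right)} = \left(2 + P\right) P = P \left(2 + P\right)$)
$\frac{-668 + l{\left(2 \right)}}{y{\left(-68 \right)} + L{\left(-63,-35 \right)}} = \frac{-668 + 2 \left(-5 + 2\right)}{- 68 \left(2 - 68\right) - 28} = \frac{-668 + 2 \left(-3\right)}{\left(-68\right) \left(-66\right) + \left(-63 + 35\right)} = \frac{-668 - 6}{4488 - 28} = - \frac{674}{4460} = \left(-674\right) \frac{1}{4460} = - \frac{337}{2230}$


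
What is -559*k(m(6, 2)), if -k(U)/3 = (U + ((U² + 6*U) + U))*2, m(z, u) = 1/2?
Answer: 28509/2 ≈ 14255.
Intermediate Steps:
m(z, u) = ½ (m(z, u) = 1*(½) = ½)
k(U) = -48*U - 6*U² (k(U) = -3*(U + ((U² + 6*U) + U))*2 = -3*(U + (U² + 7*U))*2 = -3*(U² + 8*U)*2 = -3*(2*U² + 16*U) = -48*U - 6*U²)
-559*k(m(6, 2)) = -(-3354)*(8 + ½)/2 = -(-3354)*17/(2*2) = -559*(-51/2) = 28509/2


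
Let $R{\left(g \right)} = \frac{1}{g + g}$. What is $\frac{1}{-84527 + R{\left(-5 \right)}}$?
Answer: $- \frac{10}{845271} \approx -1.1831 \cdot 10^{-5}$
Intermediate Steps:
$R{\left(g \right)} = \frac{1}{2 g}$
$\frac{1}{-84527 + R{\left(-5 \right)}} = \frac{1}{-84527 + \frac{1}{2 \left(-5\right)}} = \frac{1}{-84527 + \frac{1}{2} \left(- \frac{1}{5}\right)} = \frac{1}{-84527 - \frac{1}{10}} = \frac{1}{- \frac{845271}{10}} = - \frac{10}{845271}$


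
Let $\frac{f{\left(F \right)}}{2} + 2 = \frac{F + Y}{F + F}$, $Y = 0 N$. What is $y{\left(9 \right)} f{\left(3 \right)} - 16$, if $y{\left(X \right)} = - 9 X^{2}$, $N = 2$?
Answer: $2171$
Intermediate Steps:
$Y = 0$ ($Y = 0 \cdot 2 = 0$)
$f{\left(F \right)} = -3$ ($f{\left(F \right)} = -4 + 2 \frac{F + 0}{F + F} = -4 + 2 \frac{F}{2 F} = -4 + 2 F \frac{1}{2 F} = -4 + 2 \cdot \frac{1}{2} = -4 + 1 = -3$)
$y{\left(9 \right)} f{\left(3 \right)} - 16 = - 9 \cdot 9^{2} \left(-3\right) - 16 = \left(-9\right) 81 \left(-3\right) - 16 = \left(-729\right) \left(-3\right) - 16 = 2187 - 16 = 2171$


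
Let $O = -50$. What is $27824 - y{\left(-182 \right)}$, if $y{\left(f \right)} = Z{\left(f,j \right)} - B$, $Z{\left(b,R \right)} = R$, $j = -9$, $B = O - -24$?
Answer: $27807$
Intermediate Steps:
$B = -26$ ($B = -50 - -24 = -50 + 24 = -26$)
$y{\left(f \right)} = 17$ ($y{\left(f \right)} = -9 - -26 = -9 + 26 = 17$)
$27824 - y{\left(-182 \right)} = 27824 - 17 = 27807$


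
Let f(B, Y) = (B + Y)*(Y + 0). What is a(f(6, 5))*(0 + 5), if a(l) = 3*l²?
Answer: 45375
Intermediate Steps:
f(B, Y) = Y*(B + Y) (f(B, Y) = (B + Y)*Y = Y*(B + Y))
a(f(6, 5))*(0 + 5) = (3*(5*(6 + 5))²)*(0 + 5) = (3*(5*11)²)*5 = (3*55²)*5 = (3*3025)*5 = 9075*5 = 45375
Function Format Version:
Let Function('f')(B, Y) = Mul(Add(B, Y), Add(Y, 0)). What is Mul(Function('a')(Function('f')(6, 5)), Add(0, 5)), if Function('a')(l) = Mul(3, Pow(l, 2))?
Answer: 45375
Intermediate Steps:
Function('f')(B, Y) = Mul(Y, Add(B, Y)) (Function('f')(B, Y) = Mul(Add(B, Y), Y) = Mul(Y, Add(B, Y)))
Mul(Function('a')(Function('f')(6, 5)), Add(0, 5)) = Mul(Mul(3, Pow(Mul(5, Add(6, 5)), 2)), Add(0, 5)) = Mul(Mul(3, Pow(Mul(5, 11), 2)), 5) = Mul(Mul(3, Pow(55, 2)), 5) = Mul(Mul(3, 3025), 5) = Mul(9075, 5) = 45375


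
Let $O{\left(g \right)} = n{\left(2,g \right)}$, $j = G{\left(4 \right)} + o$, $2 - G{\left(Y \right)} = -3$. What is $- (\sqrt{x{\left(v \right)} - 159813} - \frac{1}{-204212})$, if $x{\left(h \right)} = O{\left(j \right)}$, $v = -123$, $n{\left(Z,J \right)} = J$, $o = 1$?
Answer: $- \frac{1}{204212} - i \sqrt{159807} \approx -4.8969 \cdot 10^{-6} - 399.76 i$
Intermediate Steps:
$G{\left(Y \right)} = 5$ ($G{\left(Y \right)} = 2 - -3 = 2 + 3 = 5$)
$j = 6$ ($j = 5 + 1 = 6$)
$O{\left(g \right)} = g$
$x{\left(h \right)} = 6$
$- (\sqrt{x{\left(v \right)} - 159813} - \frac{1}{-204212}) = - (\sqrt{6 - 159813} - \frac{1}{-204212}) = - (\sqrt{-159807} - - \frac{1}{204212}) = - (i \sqrt{159807} + \frac{1}{204212}) = - (\frac{1}{204212} + i \sqrt{159807}) = - \frac{1}{204212} - i \sqrt{159807}$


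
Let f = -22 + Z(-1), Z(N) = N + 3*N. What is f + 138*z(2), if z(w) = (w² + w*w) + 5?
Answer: 1768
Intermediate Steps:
Z(N) = 4*N
z(w) = 5 + 2*w² (z(w) = (w² + w²) + 5 = 2*w² + 5 = 5 + 2*w²)
f = -26 (f = -22 + 4*(-1) = -22 - 4 = -26)
f + 138*z(2) = -26 + 138*(5 + 2*2²) = -26 + 138*(5 + 2*4) = -26 + 138*(5 + 8) = -26 + 138*13 = -26 + 1794 = 1768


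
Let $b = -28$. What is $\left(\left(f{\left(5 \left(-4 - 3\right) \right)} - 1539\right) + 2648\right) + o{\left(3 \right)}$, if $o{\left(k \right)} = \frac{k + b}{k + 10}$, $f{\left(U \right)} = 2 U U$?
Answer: $\frac{46242}{13} \approx 3557.1$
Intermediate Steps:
$f{\left(U \right)} = 2 U^{2}$
$o{\left(k \right)} = \frac{-28 + k}{10 + k}$ ($o{\left(k \right)} = \frac{k - 28}{k + 10} = \frac{-28 + k}{10 + k}$)
$\left(\left(f{\left(5 \left(-4 - 3\right) \right)} - 1539\right) + 2648\right) + o{\left(3 \right)} = \left(\left(2 \left(5 \left(-4 - 3\right)\right)^{2} - 1539\right) + 2648\right) + \frac{-28 + 3}{10 + 3} = \left(\left(2 \left(5 \left(-7\right)\right)^{2} - 1539\right) + 2648\right) + \frac{1}{13} \left(-25\right) = \left(\left(2 \left(-35\right)^{2} - 1539\right) + 2648\right) + \frac{1}{13} \left(-25\right) = \left(\left(2 \cdot 1225 - 1539\right) + 2648\right) - \frac{25}{13} = \left(\left(2450 - 1539\right) + 2648\right) - \frac{25}{13} = \left(911 + 2648\right) - \frac{25}{13} = 3559 - \frac{25}{13} = \frac{46242}{13}$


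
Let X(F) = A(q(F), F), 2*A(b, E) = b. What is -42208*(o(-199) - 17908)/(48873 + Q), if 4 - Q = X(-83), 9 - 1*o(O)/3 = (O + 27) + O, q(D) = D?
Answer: 1415487488/97837 ≈ 14468.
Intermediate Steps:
A(b, E) = b/2
X(F) = F/2
o(O) = -54 - 6*O (o(O) = 27 - 3*((O + 27) + O) = 27 - 3*((27 + O) + O) = 27 - 3*(27 + 2*O) = 27 + (-81 - 6*O) = -54 - 6*O)
Q = 91/2 (Q = 4 - (-83)/2 = 4 - 1*(-83/2) = 4 + 83/2 = 91/2 ≈ 45.500)
-42208*(o(-199) - 17908)/(48873 + Q) = -42208*((-54 - 6*(-199)) - 17908)/(48873 + 91/2) = -42208/(97837/(2*((-54 + 1194) - 17908))) = -42208/(97837/(2*(1140 - 17908))) = -42208/((97837/2)/(-16768)) = -42208/((97837/2)*(-1/16768)) = -42208/(-97837/33536) = -42208*(-33536/97837) = 1415487488/97837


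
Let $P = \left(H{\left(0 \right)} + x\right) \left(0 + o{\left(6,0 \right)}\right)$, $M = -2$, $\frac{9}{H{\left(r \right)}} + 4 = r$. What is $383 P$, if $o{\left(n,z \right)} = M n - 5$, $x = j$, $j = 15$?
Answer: $- \frac{332061}{4} \approx -83015.0$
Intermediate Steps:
$H{\left(r \right)} = \frac{9}{-4 + r}$
$x = 15$
$o{\left(n,z \right)} = -5 - 2 n$ ($o{\left(n,z \right)} = - 2 n - 5 = -5 - 2 n$)
$P = - \frac{867}{4}$ ($P = \left(\frac{9}{-4 + 0} + 15\right) \left(0 - 17\right) = \left(\frac{9}{-4} + 15\right) \left(0 - 17\right) = \left(9 \left(- \frac{1}{4}\right) + 15\right) \left(0 - 17\right) = \left(- \frac{9}{4} + 15\right) \left(-17\right) = \frac{51}{4} \left(-17\right) = - \frac{867}{4} \approx -216.75$)
$383 P = 383 \left(- \frac{867}{4}\right) = - \frac{332061}{4}$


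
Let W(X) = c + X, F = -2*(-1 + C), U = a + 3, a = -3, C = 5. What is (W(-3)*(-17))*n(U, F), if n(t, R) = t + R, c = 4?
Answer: 136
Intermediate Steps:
U = 0 (U = -3 + 3 = 0)
F = -8 (F = -2*(-1 + 5) = -2*4 = -8)
n(t, R) = R + t
W(X) = 4 + X
(W(-3)*(-17))*n(U, F) = ((4 - 3)*(-17))*(-8 + 0) = (1*(-17))*(-8) = -17*(-8) = 136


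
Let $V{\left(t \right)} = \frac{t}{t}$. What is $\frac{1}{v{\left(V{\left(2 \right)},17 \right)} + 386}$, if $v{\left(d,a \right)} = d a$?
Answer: $\frac{1}{403} \approx 0.0024814$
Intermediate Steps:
$V{\left(t \right)} = 1$
$v{\left(d,a \right)} = a d$
$\frac{1}{v{\left(V{\left(2 \right)},17 \right)} + 386} = \frac{1}{17 \cdot 1 + 386} = \frac{1}{17 + 386} = \frac{1}{403}$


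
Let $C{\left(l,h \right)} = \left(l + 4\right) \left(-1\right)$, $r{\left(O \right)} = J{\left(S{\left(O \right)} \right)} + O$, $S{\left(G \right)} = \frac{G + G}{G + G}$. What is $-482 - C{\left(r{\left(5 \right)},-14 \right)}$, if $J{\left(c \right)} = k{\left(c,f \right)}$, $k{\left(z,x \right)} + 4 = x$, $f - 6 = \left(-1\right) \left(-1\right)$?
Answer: $-470$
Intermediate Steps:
$f = 7$ ($f = 6 - -1 = 6 + 1 = 7$)
$S{\left(G \right)} = 1$ ($S{\left(G \right)} = \frac{2 G}{2 G} = 2 G \frac{1}{2 G} = 1$)
$k{\left(z,x \right)} = -4 + x$
$J{\left(c \right)} = 3$ ($J{\left(c \right)} = -4 + 7 = 3$)
$r{\left(O \right)} = 3 + O$
$C{\left(l,h \right)} = -4 - l$ ($C{\left(l,h \right)} = \left(4 + l\right) \left(-1\right) = -4 - l$)
$-482 - C{\left(r{\left(5 \right)},-14 \right)} = -482 - \left(-4 - \left(3 + 5\right)\right) = -482 - \left(-4 - 8\right) = -482 - -12 = -482 + 12 = -470$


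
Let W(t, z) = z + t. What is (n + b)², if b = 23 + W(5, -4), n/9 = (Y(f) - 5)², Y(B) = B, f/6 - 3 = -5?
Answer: 6890625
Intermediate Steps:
f = -12 (f = 18 + 6*(-5) = 18 - 30 = -12)
W(t, z) = t + z
n = 2601 (n = 9*(-12 - 5)² = 9*(-17)² = 9*289 = 2601)
b = 24 (b = 23 + (5 - 4) = 23 + 1 = 24)
(n + b)² = (2601 + 24)² = 2625² = 6890625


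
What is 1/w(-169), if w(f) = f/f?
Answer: 1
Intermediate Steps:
w(f) = 1
1/w(-169) = 1/1 = 1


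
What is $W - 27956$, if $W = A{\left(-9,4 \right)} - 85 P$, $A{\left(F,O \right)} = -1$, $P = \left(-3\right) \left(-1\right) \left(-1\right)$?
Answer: $-27702$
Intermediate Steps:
$P = -3$ ($P = 3 \left(-1\right) = -3$)
$W = 254$ ($W = -1 - -255 = -1 + 255 = 254$)
$W - 27956 = 254 - 27956 = -27702$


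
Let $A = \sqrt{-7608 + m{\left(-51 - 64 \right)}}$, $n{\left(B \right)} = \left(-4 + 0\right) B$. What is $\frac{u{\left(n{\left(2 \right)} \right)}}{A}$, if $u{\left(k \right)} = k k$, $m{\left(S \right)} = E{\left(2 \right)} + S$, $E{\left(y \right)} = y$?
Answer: $- \frac{64 i \sqrt{7721}}{7721} \approx - 0.72836 i$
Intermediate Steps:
$n{\left(B \right)} = - 4 B$
$m{\left(S \right)} = 2 + S$
$u{\left(k \right)} = k^{2}$
$A = i \sqrt{7721}$ ($A = \sqrt{-7608 + \left(2 - 115\right)} = \sqrt{-7608 - 113} = \sqrt{-7721} = i \sqrt{7721} \approx 87.869 i$)
$\frac{u{\left(n{\left(2 \right)} \right)}}{A} = \frac{\left(\left(-4\right) 2\right)^{2}}{i \sqrt{7721}} = \left(-8\right)^{2} \left(- \frac{i \sqrt{7721}}{7721}\right) = 64 \left(- \frac{i \sqrt{7721}}{7721}\right) = - \frac{64 i \sqrt{7721}}{7721}$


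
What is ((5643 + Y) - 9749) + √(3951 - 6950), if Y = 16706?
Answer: 12600 + I*√2999 ≈ 12600.0 + 54.763*I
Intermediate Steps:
((5643 + Y) - 9749) + √(3951 - 6950) = ((5643 + 16706) - 9749) + √(3951 - 6950) = (22349 - 9749) + √(-2999) = 12600 + I*√2999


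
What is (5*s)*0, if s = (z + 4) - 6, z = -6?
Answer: 0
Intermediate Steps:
s = -8 (s = (-6 + 4) - 6 = -2 - 6 = -8)
(5*s)*0 = (5*(-8))*0 = -40*0 = 0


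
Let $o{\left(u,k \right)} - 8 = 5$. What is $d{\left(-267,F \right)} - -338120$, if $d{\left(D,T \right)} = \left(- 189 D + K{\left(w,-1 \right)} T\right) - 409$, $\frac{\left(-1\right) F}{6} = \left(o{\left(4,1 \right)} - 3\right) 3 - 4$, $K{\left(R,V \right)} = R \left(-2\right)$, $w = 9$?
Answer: $390982$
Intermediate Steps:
$o{\left(u,k \right)} = 13$ ($o{\left(u,k \right)} = 8 + 5 = 13$)
$K{\left(R,V \right)} = - 2 R$
$F = -156$ ($F = - 6 \left(\left(13 - 3\right) 3 - 4\right) = - 6 \left(10 \cdot 3 - 4\right) = - 6 \left(30 - 4\right) = \left(-6\right) 26 = -156$)
$d{\left(D,T \right)} = -409 - 189 D - 18 T$ ($d{\left(D,T \right)} = \left(- 189 D + \left(-2\right) 9 T\right) - 409 = \left(- 189 D - 18 T\right) - 409 = -409 - 189 D - 18 T$)
$d{\left(-267,F \right)} - -338120 = \left(-409 - -50463 - -2808\right) - -338120 = \left(-409 + 50463 + 2808\right) + 338120 = 52862 + 338120 = 390982$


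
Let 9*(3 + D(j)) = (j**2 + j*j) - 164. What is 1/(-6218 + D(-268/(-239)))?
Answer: -171363/1069123955 ≈ -0.00016028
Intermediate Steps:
D(j) = -191/9 + 2*j**2/9 (D(j) = -3 + ((j**2 + j*j) - 164)/9 = -3 + ((j**2 + j**2) - 164)/9 = -3 + (2*j**2 - 164)/9 = -3 + (-164 + 2*j**2)/9 = -3 + (-164/9 + 2*j**2/9) = -191/9 + 2*j**2/9)
1/(-6218 + D(-268/(-239))) = 1/(-6218 + (-191/9 + 2*(-268/(-239))**2/9)) = 1/(-6218 + (-191/9 + 2*(-268*(-1/239))**2/9)) = 1/(-6218 + (-191/9 + 2*(268/239)**2/9)) = 1/(-6218 + (-191/9 + (2/9)*(71824/57121))) = 1/(-6218 + (-191/9 + 143648/514089)) = 1/(-6218 - 3588821/171363) = 1/(-1069123955/171363) = -171363/1069123955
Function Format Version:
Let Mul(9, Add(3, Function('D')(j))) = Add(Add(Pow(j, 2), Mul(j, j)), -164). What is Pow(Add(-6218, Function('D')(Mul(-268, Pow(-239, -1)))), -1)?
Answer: Rational(-171363, 1069123955) ≈ -0.00016028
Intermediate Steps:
Function('D')(j) = Add(Rational(-191, 9), Mul(Rational(2, 9), Pow(j, 2))) (Function('D')(j) = Add(-3, Mul(Rational(1, 9), Add(Add(Pow(j, 2), Mul(j, j)), -164))) = Add(-3, Mul(Rational(1, 9), Add(Add(Pow(j, 2), Pow(j, 2)), -164))) = Add(-3, Mul(Rational(1, 9), Add(Mul(2, Pow(j, 2)), -164))) = Add(-3, Mul(Rational(1, 9), Add(-164, Mul(2, Pow(j, 2))))) = Add(-3, Add(Rational(-164, 9), Mul(Rational(2, 9), Pow(j, 2)))) = Add(Rational(-191, 9), Mul(Rational(2, 9), Pow(j, 2))))
Pow(Add(-6218, Function('D')(Mul(-268, Pow(-239, -1)))), -1) = Pow(Add(-6218, Add(Rational(-191, 9), Mul(Rational(2, 9), Pow(Mul(-268, Pow(-239, -1)), 2)))), -1) = Pow(Add(-6218, Add(Rational(-191, 9), Mul(Rational(2, 9), Pow(Mul(-268, Rational(-1, 239)), 2)))), -1) = Pow(Add(-6218, Add(Rational(-191, 9), Mul(Rational(2, 9), Pow(Rational(268, 239), 2)))), -1) = Pow(Add(-6218, Add(Rational(-191, 9), Mul(Rational(2, 9), Rational(71824, 57121)))), -1) = Pow(Add(-6218, Add(Rational(-191, 9), Rational(143648, 514089))), -1) = Pow(Add(-6218, Rational(-3588821, 171363)), -1) = Pow(Rational(-1069123955, 171363), -1) = Rational(-171363, 1069123955)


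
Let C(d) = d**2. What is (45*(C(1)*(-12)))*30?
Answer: -16200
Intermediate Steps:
(45*(C(1)*(-12)))*30 = (45*(1**2*(-12)))*30 = (45*(1*(-12)))*30 = (45*(-12))*30 = -540*30 = -16200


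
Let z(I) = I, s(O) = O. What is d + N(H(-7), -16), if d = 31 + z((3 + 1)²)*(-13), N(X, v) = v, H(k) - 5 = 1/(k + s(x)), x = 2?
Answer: -193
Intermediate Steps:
H(k) = 5 + 1/(2 + k) (H(k) = 5 + 1/(k + 2) = 5 + 1/(2 + k))
d = -177 (d = 31 + (3 + 1)²*(-13) = 31 + 4²*(-13) = 31 + 16*(-13) = 31 - 208 = -177)
d + N(H(-7), -16) = -177 - 16 = -193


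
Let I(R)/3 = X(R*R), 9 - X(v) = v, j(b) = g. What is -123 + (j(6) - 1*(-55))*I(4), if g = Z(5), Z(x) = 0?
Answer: -1278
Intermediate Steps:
g = 0
j(b) = 0
X(v) = 9 - v
I(R) = 27 - 3*R**2 (I(R) = 3*(9 - R*R) = 3*(9 - R**2) = 27 - 3*R**2)
-123 + (j(6) - 1*(-55))*I(4) = -123 + (0 - 1*(-55))*(27 - 3*4**2) = -123 + (0 + 55)*(27 - 3*16) = -123 + 55*(27 - 48) = -123 + 55*(-21) = -123 - 1155 = -1278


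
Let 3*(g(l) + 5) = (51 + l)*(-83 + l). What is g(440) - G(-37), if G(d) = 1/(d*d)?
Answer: 79982455/1369 ≈ 58424.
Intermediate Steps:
G(d) = d⁻² (G(d) = 1/(d²) = d⁻²)
g(l) = -5 + (-83 + l)*(51 + l)/3 (g(l) = -5 + ((51 + l)*(-83 + l))/3 = -5 + ((-83 + l)*(51 + l))/3 = -5 + (-83 + l)*(51 + l)/3)
g(440) - G(-37) = (-1416 - 32/3*440 + (⅓)*440²) - 1/(-37)² = (-1416 - 14080/3 + (⅓)*193600) - 1*1/1369 = (-1416 - 14080/3 + 193600/3) - 1/1369 = 58424 - 1/1369 = 79982455/1369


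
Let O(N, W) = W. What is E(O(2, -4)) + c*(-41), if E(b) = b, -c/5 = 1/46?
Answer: 21/46 ≈ 0.45652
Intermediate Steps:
c = -5/46 ≈ -0.10870
E(O(2, -4)) + c*(-41) = -4 - 5/46*(-41) = -4 + 205/46 = 21/46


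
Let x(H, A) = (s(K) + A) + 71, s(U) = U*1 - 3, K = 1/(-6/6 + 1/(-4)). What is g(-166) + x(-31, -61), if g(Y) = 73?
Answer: 396/5 ≈ 79.200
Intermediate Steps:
K = -⅘ (K = 1/(-6*⅙ + 1*(-¼)) = 1/(-1 - ¼) = 1/(-5/4) = -⅘ ≈ -0.80000)
s(U) = -3 + U (s(U) = U - 3 = -3 + U)
x(H, A) = 336/5 + A (x(H, A) = ((-3 - ⅘) + A) + 71 = (-19/5 + A) + 71 = 336/5 + A)
g(-166) + x(-31, -61) = 73 + (336/5 - 61) = 73 + 31/5 = 396/5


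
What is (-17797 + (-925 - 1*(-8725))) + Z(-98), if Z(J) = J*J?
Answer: -393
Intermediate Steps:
Z(J) = J**2
(-17797 + (-925 - 1*(-8725))) + Z(-98) = (-17797 + (-925 - 1*(-8725))) + (-98)**2 = (-17797 + (-925 + 8725)) + 9604 = (-17797 + 7800) + 9604 = -9997 + 9604 = -393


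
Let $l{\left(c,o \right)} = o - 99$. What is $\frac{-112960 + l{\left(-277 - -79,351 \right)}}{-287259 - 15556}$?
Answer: $\frac{112708}{302815} \approx 0.3722$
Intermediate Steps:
$l{\left(c,o \right)} = -99 + o$ ($l{\left(c,o \right)} = o - 99 = -99 + o$)
$\frac{-112960 + l{\left(-277 - -79,351 \right)}}{-287259 - 15556} = \frac{-112960 + \left(-99 + 351\right)}{-287259 - 15556} = \frac{-112960 + 252}{-302815} = \left(-112708\right) \left(- \frac{1}{302815}\right) = \frac{112708}{302815}$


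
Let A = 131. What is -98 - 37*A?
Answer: -4945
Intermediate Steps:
-98 - 37*A = -98 - 37*131 = -98 - 4847 = -4945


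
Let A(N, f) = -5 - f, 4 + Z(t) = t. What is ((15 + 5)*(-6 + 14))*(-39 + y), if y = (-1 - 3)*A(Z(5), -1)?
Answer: -3680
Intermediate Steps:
Z(t) = -4 + t
y = 16 (y = (-1 - 3)*(-5 - 1*(-1)) = -4*(-5 + 1) = -4*(-4) = 16)
((15 + 5)*(-6 + 14))*(-39 + y) = ((15 + 5)*(-6 + 14))*(-39 + 16) = (20*8)*(-23) = 160*(-23) = -3680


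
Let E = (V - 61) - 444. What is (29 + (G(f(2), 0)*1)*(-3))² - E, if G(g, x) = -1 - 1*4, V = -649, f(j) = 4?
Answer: 3090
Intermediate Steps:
G(g, x) = -5 (G(g, x) = -1 - 4 = -5)
E = -1154 (E = (-649 - 61) - 444 = -710 - 444 = -1154)
(29 + (G(f(2), 0)*1)*(-3))² - E = (29 - 5*1*(-3))² - 1*(-1154) = (29 - 5*(-3))² + 1154 = (29 + 15)² + 1154 = 44² + 1154 = 1936 + 1154 = 3090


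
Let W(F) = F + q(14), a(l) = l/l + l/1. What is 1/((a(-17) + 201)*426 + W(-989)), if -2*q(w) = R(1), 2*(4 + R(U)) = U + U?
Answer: 2/155645 ≈ 1.2850e-5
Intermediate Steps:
R(U) = -4 + U (R(U) = -4 + (U + U)/2 = -4 + (2*U)/2 = -4 + U)
q(w) = 3/2 (q(w) = -(-4 + 1)/2 = -1/2*(-3) = 3/2)
a(l) = 1 + l (a(l) = 1 + l*1 = 1 + l)
W(F) = 3/2 + F (W(F) = F + 3/2 = 3/2 + F)
1/((a(-17) + 201)*426 + W(-989)) = 1/(((1 - 17) + 201)*426 + (3/2 - 989)) = 1/((-16 + 201)*426 - 1975/2) = 1/(185*426 - 1975/2) = 1/(78810 - 1975/2) = 1/(155645/2) = 2/155645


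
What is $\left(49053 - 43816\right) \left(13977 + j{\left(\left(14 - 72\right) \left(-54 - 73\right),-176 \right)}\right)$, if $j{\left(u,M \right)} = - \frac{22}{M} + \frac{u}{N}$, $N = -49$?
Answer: $\frac{28385089885}{392} \approx 7.2411 \cdot 10^{7}$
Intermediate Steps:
$j{\left(u,M \right)} = - \frac{22}{M} - \frac{u}{49}$ ($j{\left(u,M \right)} = - \frac{22}{M} + \frac{u}{-49} = - \frac{22}{M} + u \left(- \frac{1}{49}\right) = - \frac{22}{M} - \frac{u}{49}$)
$\left(49053 - 43816\right) \left(13977 + j{\left(\left(14 - 72\right) \left(-54 - 73\right),-176 \right)}\right) = \left(49053 - 43816\right) \left(13977 - \left(- \frac{1}{8} + \frac{\left(14 - 72\right) \left(-54 - 73\right)}{49}\right)\right) = 5237 \left(13977 - \left(- \frac{1}{8} + \frac{\left(-58\right) \left(-127\right)}{49}\right)\right) = 5237 \left(13977 + \left(\frac{1}{8} - \frac{7366}{49}\right)\right) = 5237 \left(13977 - \frac{58879}{392}\right) = 5237 \cdot \frac{5420105}{392} = \frac{28385089885}{392}$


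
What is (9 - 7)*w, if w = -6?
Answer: -12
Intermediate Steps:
(9 - 7)*w = (9 - 7)*(-6) = 2*(-6) = -12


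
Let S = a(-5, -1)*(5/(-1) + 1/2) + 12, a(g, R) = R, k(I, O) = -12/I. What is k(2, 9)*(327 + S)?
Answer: -2061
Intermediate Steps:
S = 33/2 (S = -(5/(-1) + 1/2) + 12 = -(5*(-1) + 1*(½)) + 12 = -(-5 + ½) + 12 = -1*(-9/2) + 12 = 9/2 + 12 = 33/2 ≈ 16.500)
k(2, 9)*(327 + S) = (-12/2)*(327 + 33/2) = -12*½*(687/2) = -6*687/2 = -2061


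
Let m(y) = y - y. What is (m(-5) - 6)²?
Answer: 36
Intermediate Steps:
m(y) = 0
(m(-5) - 6)² = (0 - 6)² = (-6)² = 36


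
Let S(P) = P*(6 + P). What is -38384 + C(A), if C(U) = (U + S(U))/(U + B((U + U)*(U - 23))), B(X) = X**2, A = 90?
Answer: -62030117647/1616041 ≈ -38384.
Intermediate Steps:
C(U) = (U + U*(6 + U))/(U + 4*U**2*(-23 + U)**2) (C(U) = (U + U*(6 + U))/(U + ((U + U)*(U - 23))**2) = (U + U*(6 + U))/(U + ((2*U)*(-23 + U))**2) = (U + U*(6 + U))/(U + (2*U*(-23 + U))**2) = (U + U*(6 + U))/(U + 4*U**2*(-23 + U)**2))
-38384 + C(A) = -38384 + (7 + 90)/(1 + 4*90*(-23 + 90)**2) = -38384 + 97/(1 + 4*90*67**2) = -38384 + 97/(1 + 4*90*4489) = -38384 + 97/(1 + 1616040) = -38384 + 97/1616041 = -62030117647/1616041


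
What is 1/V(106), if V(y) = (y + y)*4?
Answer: 1/848 ≈ 0.0011792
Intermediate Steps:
V(y) = 8*y (V(y) = (2*y)*4 = 8*y)
1/V(106) = 1/(8*106) = 1/848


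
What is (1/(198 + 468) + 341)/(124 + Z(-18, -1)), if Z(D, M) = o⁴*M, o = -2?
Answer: 227107/71928 ≈ 3.1574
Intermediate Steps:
Z(D, M) = 16*M (Z(D, M) = (-2)⁴*M = 16*M)
(1/(198 + 468) + 341)/(124 + Z(-18, -1)) = (1/(198 + 468) + 341)/(124 + 16*(-1)) = (1/666 + 341)/(124 - 16) = (1/666 + 341)/108 = (227107/666)*(1/108) = 227107/71928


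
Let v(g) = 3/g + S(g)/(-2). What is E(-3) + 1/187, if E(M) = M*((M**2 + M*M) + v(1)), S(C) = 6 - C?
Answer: -20755/374 ≈ -55.495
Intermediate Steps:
v(g) = -3 + g/2 + 3/g (v(g) = 3/g + (6 - g)/(-2) = 3/g + (6 - g)*(-1/2) = 3/g + (-3 + g/2) = -3 + g/2 + 3/g)
E(M) = M*(1/2 + 2*M**2) (E(M) = M*((M**2 + M*M) + (-3 + (1/2)*1 + 3/1)) = M*((M**2 + M**2) + (-3 + 1/2 + 3*1)) = M*(2*M**2 + (-3 + 1/2 + 3)) = M*(2*M**2 + 1/2) = M*(1/2 + 2*M**2))
E(-3) + 1/187 = ((1/2)*(-3) + 2*(-3)**3) + 1/187 = (-3/2 + 2*(-27)) + 1/187 = (-3/2 - 54) + 1/187 = -111/2 + 1/187 = -20755/374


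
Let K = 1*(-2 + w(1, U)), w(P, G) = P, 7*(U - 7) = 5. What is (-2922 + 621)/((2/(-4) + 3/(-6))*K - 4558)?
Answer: 767/1519 ≈ 0.50494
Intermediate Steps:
U = 54/7 (U = 7 + (1/7)*5 = 7 + 5/7 = 54/7 ≈ 7.7143)
K = -1 (K = 1*(-2 + 1) = 1*(-1) = -1)
(-2922 + 621)/((2/(-4) + 3/(-6))*K - 4558) = (-2922 + 621)/((2/(-4) + 3/(-6))*(-1) - 4558) = -2301/((2*(-1/4) + 3*(-1/6))*(-1) - 4558) = -2301/((-1/2 - 1/2)*(-1) - 4558) = -2301/(-1*(-1) - 4558) = -2301/(1 - 4558) = -2301/(-4557) = -2301*(-1/4557) = 767/1519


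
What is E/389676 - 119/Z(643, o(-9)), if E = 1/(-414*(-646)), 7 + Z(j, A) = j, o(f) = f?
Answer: -1033480372375/5523474931632 ≈ -0.18711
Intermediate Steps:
Z(j, A) = -7 + j
E = 1/267444 ≈ 3.7391e-6
E/389676 - 119/Z(643, o(-9)) = (1/267444)/389676 - 119/(-7 + 643) = (1/267444)*(1/389676) - 119/636 = 1/104216508144 - 119*1/636 = 1/104216508144 - 119/636 = -1033480372375/5523474931632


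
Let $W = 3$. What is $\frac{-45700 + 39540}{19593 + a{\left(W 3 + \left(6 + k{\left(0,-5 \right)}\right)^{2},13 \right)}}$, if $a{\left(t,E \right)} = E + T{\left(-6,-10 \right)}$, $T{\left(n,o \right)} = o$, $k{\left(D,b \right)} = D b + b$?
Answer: $- \frac{1540}{4899} \approx -0.31435$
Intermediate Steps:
$k{\left(D,b \right)} = b + D b$
$a{\left(t,E \right)} = -10 + E$ ($a{\left(t,E \right)} = E - 10 = -10 + E$)
$\frac{-45700 + 39540}{19593 + a{\left(W 3 + \left(6 + k{\left(0,-5 \right)}\right)^{2},13 \right)}} = \frac{-45700 + 39540}{19593 + \left(-10 + 13\right)} = - \frac{6160}{19593 + 3} = - \frac{6160}{19596} = \left(-6160\right) \frac{1}{19596} = - \frac{1540}{4899}$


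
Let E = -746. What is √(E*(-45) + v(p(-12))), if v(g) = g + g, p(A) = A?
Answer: √33546 ≈ 183.16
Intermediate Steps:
v(g) = 2*g
√(E*(-45) + v(p(-12))) = √(-746*(-45) + 2*(-12)) = √(33570 - 24) = √33546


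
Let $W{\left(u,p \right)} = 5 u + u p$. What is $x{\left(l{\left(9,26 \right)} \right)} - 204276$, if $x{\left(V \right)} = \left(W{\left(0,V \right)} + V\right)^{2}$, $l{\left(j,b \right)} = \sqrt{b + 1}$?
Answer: $-204249$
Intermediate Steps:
$W{\left(u,p \right)} = 5 u + p u$
$l{\left(j,b \right)} = \sqrt{1 + b}$
$x{\left(V \right)} = V^{2}$ ($x{\left(V \right)} = \left(0 \left(5 + V\right) + V\right)^{2} = \left(0 + V\right)^{2} = V^{2}$)
$x{\left(l{\left(9,26 \right)} \right)} - 204276 = \left(\sqrt{1 + 26}\right)^{2} - 204276 = \left(\sqrt{27}\right)^{2} - 204276 = \left(3 \sqrt{3}\right)^{2} - 204276 = 27 - 204276 = -204249$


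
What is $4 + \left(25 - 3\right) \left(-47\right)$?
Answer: $-1030$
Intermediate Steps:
$4 + \left(25 - 3\right) \left(-47\right) = 4 + 22 \left(-47\right) = 4 - 1034 = -1030$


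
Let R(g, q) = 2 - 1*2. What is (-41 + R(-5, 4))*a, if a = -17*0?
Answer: 0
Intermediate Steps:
R(g, q) = 0 (R(g, q) = 2 - 2 = 0)
a = 0
(-41 + R(-5, 4))*a = (-41 + 0)*0 = -41*0 = 0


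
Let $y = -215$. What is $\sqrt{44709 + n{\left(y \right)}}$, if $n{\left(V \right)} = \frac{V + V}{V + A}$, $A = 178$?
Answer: $\frac{\sqrt{61222531}}{37} \approx 211.47$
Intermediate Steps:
$n{\left(V \right)} = \frac{2 V}{178 + V}$ ($n{\left(V \right)} = \frac{V + V}{V + 178} = \frac{2 V}{178 + V}$)
$\sqrt{44709 + n{\left(y \right)}} = \sqrt{44709 + 2 \left(-215\right) \frac{1}{178 - 215}} = \sqrt{44709 + 2 \left(-215\right) \frac{1}{-37}} = \sqrt{44709 + 2 \left(-215\right) \left(- \frac{1}{37}\right)} = \sqrt{44709 + \frac{430}{37}} = \sqrt{\frac{1654663}{37}} = \frac{\sqrt{61222531}}{37}$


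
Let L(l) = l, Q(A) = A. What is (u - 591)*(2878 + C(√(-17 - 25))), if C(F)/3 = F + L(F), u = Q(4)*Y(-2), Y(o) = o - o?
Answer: -1700898 - 3546*I*√42 ≈ -1.7009e+6 - 22981.0*I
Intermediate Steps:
Y(o) = 0
u = 0 (u = 4*0 = 0)
C(F) = 6*F (C(F) = 3*(F + F) = 3*(2*F) = 6*F)
(u - 591)*(2878 + C(√(-17 - 25))) = (0 - 591)*(2878 + 6*√(-17 - 25)) = -591*(2878 + 6*√(-42)) = -591*(2878 + 6*(I*√42)) = -591*(2878 + 6*I*√42) = -1700898 - 3546*I*√42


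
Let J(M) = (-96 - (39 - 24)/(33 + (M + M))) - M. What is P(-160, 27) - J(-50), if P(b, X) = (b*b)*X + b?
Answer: 46302747/67 ≈ 6.9109e+5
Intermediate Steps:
P(b, X) = b + X*b² (P(b, X) = b²*X + b = X*b² + b = b + X*b²)
J(M) = -96 - M - 15/(33 + 2*M) (J(M) = (-96 - 15/(33 + 2*M)) - M = -96 - M - 15/(33 + 2*M))
P(-160, 27) - J(-50) = -160*(1 + 27*(-160)) - (-3183 - 225*(-50) - 2*(-50)²)/(33 + 2*(-50)) = -160*(1 - 4320) - (-3183 + 11250 - 2*2500)/(33 - 100) = -160*(-4319) - (-3183 + 11250 - 5000)/(-67) = 691040 - (-1)*3067/67 = 691040 - 1*(-3067/67) = 691040 + 3067/67 = 46302747/67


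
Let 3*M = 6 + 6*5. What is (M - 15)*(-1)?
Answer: 3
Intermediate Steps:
M = 12 (M = (6 + 6*5)/3 = (6 + 30)/3 = (⅓)*36 = 12)
(M - 15)*(-1) = (12 - 15)*(-1) = -3*(-1) = 3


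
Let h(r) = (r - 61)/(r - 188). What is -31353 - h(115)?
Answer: -2288715/73 ≈ -31352.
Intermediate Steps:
h(r) = (-61 + r)/(-188 + r)
-31353 - h(115) = -31353 - (-61 + 115)/(-188 + 115) = -31353 - 54/(-73) = -31353 - (-1)*54/73 = -31353 - 1*(-54/73) = -31353 + 54/73 = -2288715/73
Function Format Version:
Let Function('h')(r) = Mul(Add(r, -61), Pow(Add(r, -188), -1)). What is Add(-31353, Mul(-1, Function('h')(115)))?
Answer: Rational(-2288715, 73) ≈ -31352.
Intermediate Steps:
Function('h')(r) = Mul(Pow(Add(-188, r), -1), Add(-61, r)) (Function('h')(r) = Mul(Add(-61, r), Pow(Add(-188, r), -1)) = Mul(Pow(Add(-188, r), -1), Add(-61, r)))
Add(-31353, Mul(-1, Function('h')(115))) = Add(-31353, Mul(-1, Mul(Pow(Add(-188, 115), -1), Add(-61, 115)))) = Add(-31353, Mul(-1, Mul(Pow(-73, -1), 54))) = Add(-31353, Mul(-1, Mul(Rational(-1, 73), 54))) = Add(-31353, Mul(-1, Rational(-54, 73))) = Add(-31353, Rational(54, 73)) = Rational(-2288715, 73)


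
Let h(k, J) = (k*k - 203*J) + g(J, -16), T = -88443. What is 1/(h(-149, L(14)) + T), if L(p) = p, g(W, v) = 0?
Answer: -1/69084 ≈ -1.4475e-5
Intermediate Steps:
h(k, J) = k**2 - 203*J (h(k, J) = (k*k - 203*J) + 0 = (k**2 - 203*J) + 0 = k**2 - 203*J)
1/(h(-149, L(14)) + T) = 1/(((-149)**2 - 203*14) - 88443) = 1/((22201 - 2842) - 88443) = 1/(19359 - 88443) = 1/(-69084) = -1/69084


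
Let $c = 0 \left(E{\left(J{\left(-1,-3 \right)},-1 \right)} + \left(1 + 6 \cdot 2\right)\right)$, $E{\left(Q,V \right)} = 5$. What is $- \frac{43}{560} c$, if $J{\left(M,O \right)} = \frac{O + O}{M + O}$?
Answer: $0$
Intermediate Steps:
$J{\left(M,O \right)} = \frac{2 O}{M + O}$
$c = 0$ ($c = 0 \left(5 + \left(1 + 6 \cdot 2\right)\right) = 0 \left(5 + \left(1 + 12\right)\right) = 0 \left(5 + 13\right) = 0 \cdot 18 = 0$)
$- \frac{43}{560} c = - \frac{43}{560} \cdot 0 = \left(-43\right) \frac{1}{560} \cdot 0 = \left(- \frac{43}{560}\right) 0 = 0$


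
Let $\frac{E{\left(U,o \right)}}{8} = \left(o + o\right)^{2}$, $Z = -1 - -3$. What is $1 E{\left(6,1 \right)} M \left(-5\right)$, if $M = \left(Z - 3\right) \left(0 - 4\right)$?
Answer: $-640$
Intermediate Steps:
$Z = 2$ ($Z = -1 + 3 = 2$)
$M = 4$ ($M = \left(2 - 3\right) \left(0 - 4\right) = \left(-1\right) \left(-4\right) = 4$)
$E{\left(U,o \right)} = 32 o^{2}$ ($E{\left(U,o \right)} = 8 \left(o + o\right)^{2} = 8 \left(2 o\right)^{2} = 8 \cdot 4 o^{2} = 32 o^{2}$)
$1 E{\left(6,1 \right)} M \left(-5\right) = 1 \cdot 32 \cdot 1^{2} \cdot 4 \left(-5\right) = 1 \cdot 32 \cdot 1 \left(-20\right) = 1 \cdot 32 \left(-20\right) = 32 \left(-20\right) = -640$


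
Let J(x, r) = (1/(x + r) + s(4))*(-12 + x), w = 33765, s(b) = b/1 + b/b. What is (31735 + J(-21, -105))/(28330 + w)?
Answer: 120541/237090 ≈ 0.50842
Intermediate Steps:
s(b) = 1 + b (s(b) = b*1 + 1 = b + 1 = 1 + b)
J(x, r) = (-12 + x)*(5 + 1/(r + x)) (J(x, r) = (1/(x + r) + (1 + 4))*(-12 + x) = (1/(r + x) + 5)*(-12 + x) = (5 + 1/(r + x))*(-12 + x) = (-12 + x)*(5 + 1/(r + x)))
(31735 + J(-21, -105))/(28330 + w) = (31735 + (-12 - 60*(-105) - 59*(-21) + 5*(-21)**2 + 5*(-105)*(-21))/(-105 - 21))/(28330 + 33765) = (31735 + (-12 + 6300 + 1239 + 5*441 + 11025)/(-126))/62095 = (31735 - (-12 + 6300 + 1239 + 2205 + 11025)/126)*(1/62095) = (31735 - 1/126*20757)*(1/62095) = (31735 - 6919/42)*(1/62095) = (1325951/42)*(1/62095) = 120541/237090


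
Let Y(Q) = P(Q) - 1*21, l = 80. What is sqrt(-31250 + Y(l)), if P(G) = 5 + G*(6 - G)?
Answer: I*sqrt(37186) ≈ 192.84*I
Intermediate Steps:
Y(Q) = -16 - Q**2 + 6*Q (Y(Q) = (5 - Q**2 + 6*Q) - 1*21 = (5 - Q**2 + 6*Q) - 21 = -16 - Q**2 + 6*Q)
sqrt(-31250 + Y(l)) = sqrt(-31250 + (-16 - 1*80**2 + 6*80)) = sqrt(-31250 + (-16 - 1*6400 + 480)) = sqrt(-31250 + (-16 - 6400 + 480)) = sqrt(-31250 - 5936) = sqrt(-37186) = I*sqrt(37186)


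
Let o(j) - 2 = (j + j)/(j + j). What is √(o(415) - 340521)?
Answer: I*√340518 ≈ 583.54*I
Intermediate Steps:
o(j) = 3 (o(j) = 2 + (j + j)/(j + j) = 2 + (2*j)/((2*j)) = 2 + (2*j)*(1/(2*j)) = 2 + 1 = 3)
√(o(415) - 340521) = √(3 - 340521) = √(-340518) = I*√340518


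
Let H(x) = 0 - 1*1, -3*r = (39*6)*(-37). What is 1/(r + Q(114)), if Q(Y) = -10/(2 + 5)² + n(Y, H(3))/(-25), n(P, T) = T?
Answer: 1225/3535149 ≈ 0.00034652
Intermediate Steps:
r = 2886 (r = -39*6*(-37)/3 = -78*(-37) = -⅓*(-8658) = 2886)
H(x) = -1 (H(x) = 0 - 1 = -1)
Q(Y) = -201/1225 (Q(Y) = -10/(2 + 5)² - 1/(-25) = -10/(7²) - 1*(-1/25) = -10/49 + 1/25 = -201/1225)
1/(r + Q(114)) = 1/(2886 - 201/1225) = 1/(3535149/1225) = 1225/3535149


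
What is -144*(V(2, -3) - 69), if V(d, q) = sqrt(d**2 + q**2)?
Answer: 9936 - 144*sqrt(13) ≈ 9416.8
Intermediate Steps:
-144*(V(2, -3) - 69) = -144*(sqrt(2**2 + (-3)**2) - 69) = -144*(sqrt(4 + 9) - 69) = -144*(sqrt(13) - 69) = -144*(-69 + sqrt(13)) = 9936 - 144*sqrt(13)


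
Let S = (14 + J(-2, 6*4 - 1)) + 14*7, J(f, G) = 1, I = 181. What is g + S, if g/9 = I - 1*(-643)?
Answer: 7529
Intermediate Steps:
S = 113 (S = (14 + 1) + 14*7 = 15 + 98 = 113)
g = 7416 (g = 9*(181 - 1*(-643)) = 9*(181 + 643) = 9*824 = 7416)
g + S = 7416 + 113 = 7529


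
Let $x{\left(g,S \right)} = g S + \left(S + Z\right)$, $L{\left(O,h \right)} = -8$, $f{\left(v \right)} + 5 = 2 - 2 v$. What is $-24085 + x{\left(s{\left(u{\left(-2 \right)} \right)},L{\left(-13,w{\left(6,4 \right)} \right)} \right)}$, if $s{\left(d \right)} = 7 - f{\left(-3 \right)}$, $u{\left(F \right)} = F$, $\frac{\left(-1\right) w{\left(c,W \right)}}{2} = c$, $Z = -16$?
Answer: $-24141$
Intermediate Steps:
$w{\left(c,W \right)} = - 2 c$
$f{\left(v \right)} = -3 - 2 v$ ($f{\left(v \right)} = -5 - \left(-2 + 2 v\right) = -3 - 2 v$)
$s{\left(d \right)} = 4$ ($s{\left(d \right)} = 7 - \left(-3 - -6\right) = 7 - \left(-3 + 6\right) = 7 - 3 = 4$)
$x{\left(g,S \right)} = -16 + S + S g$ ($x{\left(g,S \right)} = g S + \left(S - 16\right) = S g + \left(-16 + S\right) = -16 + S + S g$)
$-24085 + x{\left(s{\left(u{\left(-2 \right)} \right)},L{\left(-13,w{\left(6,4 \right)} \right)} \right)} = -24085 - 56 = -24141$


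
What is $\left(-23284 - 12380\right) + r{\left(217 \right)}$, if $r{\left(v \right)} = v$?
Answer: $-35447$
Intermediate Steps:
$\left(-23284 - 12380\right) + r{\left(217 \right)} = \left(-23284 - 12380\right) + 217 = -35664 + 217 = -35447$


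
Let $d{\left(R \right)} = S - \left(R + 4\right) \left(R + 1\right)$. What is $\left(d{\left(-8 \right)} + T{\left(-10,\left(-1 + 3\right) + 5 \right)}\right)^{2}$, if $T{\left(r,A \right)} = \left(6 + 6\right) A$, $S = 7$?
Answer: $3969$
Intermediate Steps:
$d{\left(R \right)} = 7 - \left(1 + R\right) \left(4 + R\right)$ ($d{\left(R \right)} = 7 - \left(R + 4\right) \left(R + 1\right) = 7 - \left(4 + R\right) \left(1 + R\right) = 7 - \left(1 + R\right) \left(4 + R\right)$)
$T{\left(r,A \right)} = 12 A$
$\left(d{\left(-8 \right)} + T{\left(-10,\left(-1 + 3\right) + 5 \right)}\right)^{2} = \left(\left(3 - \left(-8\right)^{2} - -40\right) + 12 \left(\left(-1 + 3\right) + 5\right)\right)^{2} = \left(\left(3 - 64 + 40\right) + 12 \left(2 + 5\right)\right)^{2} = \left(\left(3 - 64 + 40\right) + 12 \cdot 7\right)^{2} = \left(-21 + 84\right)^{2} = 63^{2} = 3969$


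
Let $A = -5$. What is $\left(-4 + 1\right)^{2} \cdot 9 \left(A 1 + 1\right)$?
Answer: $-324$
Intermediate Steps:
$\left(-4 + 1\right)^{2} \cdot 9 \left(A 1 + 1\right) = \left(-4 + 1\right)^{2} \cdot 9 \left(\left(-5\right) 1 + 1\right) = \left(-3\right)^{2} \cdot 9 \left(-5 + 1\right) = 9 \cdot 9 \left(-4\right) = 81 \left(-4\right) = -324$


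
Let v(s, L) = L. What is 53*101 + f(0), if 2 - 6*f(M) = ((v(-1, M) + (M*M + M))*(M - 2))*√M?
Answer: 16060/3 ≈ 5353.3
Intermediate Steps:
f(M) = ⅓ - √M*(-2 + M)*(M² + 2*M)/6 (f(M) = ⅓ - (M + (M*M + M))*(M - 2)*√M/6 = ⅓ - (M + (M² + M))*(-2 + M)*√M/6 = ⅓ - (M + (M + M²))*(-2 + M)*√M/6 = ⅓ - (M² + 2*M)*(-2 + M)*√M/6 = ⅓ - (-2 + M)*(M² + 2*M)*√M/6 = ⅓ - √M*(-2 + M)*(M² + 2*M)/6)
53*101 + f(0) = 53*101 + (⅓ - 0^(7/2)/6 + 2*0^(3/2)/3) = 5353 + (⅓ - ⅙*0 + (⅔)*0) = 5353 + (⅓ + 0 + 0) = 5353 + ⅓ = 16060/3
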